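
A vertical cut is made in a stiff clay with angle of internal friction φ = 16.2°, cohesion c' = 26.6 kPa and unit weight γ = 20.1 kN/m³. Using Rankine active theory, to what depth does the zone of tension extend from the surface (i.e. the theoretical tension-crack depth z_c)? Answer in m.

3.53 m

K_a = tan²(45° − 16.2°/2) = 0.5637; √K_a = 0.7508.
The active pressure is zero where K_a γ z = 2c√K_a, so z_c = 2c/(γ√K_a) = 2×26.6/(20.1×0.7508) = 3.525 m.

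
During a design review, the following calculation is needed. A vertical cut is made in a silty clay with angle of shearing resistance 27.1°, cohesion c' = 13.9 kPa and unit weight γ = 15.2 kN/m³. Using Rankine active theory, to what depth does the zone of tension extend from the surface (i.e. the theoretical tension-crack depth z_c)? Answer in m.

2.99 m

K_a = tan²(45° − 27.1°/2) = 0.3741; √K_a = 0.6116.
The active pressure is zero where K_a γ z = 2c√K_a, so z_c = 2c/(γ√K_a) = 2×13.9/(15.2×0.6116) = 2.990 m.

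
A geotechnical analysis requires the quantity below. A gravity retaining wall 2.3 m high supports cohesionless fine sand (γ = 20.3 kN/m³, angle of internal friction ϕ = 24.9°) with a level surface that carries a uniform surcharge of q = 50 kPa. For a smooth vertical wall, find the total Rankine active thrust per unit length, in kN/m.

68.7 kN/m

K_a = tan²(45° − φ/2) = 0.4074.
Soil triangle: ½ K_a γ H² = 0.5×0.4074×20.3×2.3² = 21.88 kN/m.
Surcharge rectangle: K_a q H = 0.4074×50×2.3 = 46.85 kN/m.
Total = 21.88 + 46.85 = 68.73 kN/m.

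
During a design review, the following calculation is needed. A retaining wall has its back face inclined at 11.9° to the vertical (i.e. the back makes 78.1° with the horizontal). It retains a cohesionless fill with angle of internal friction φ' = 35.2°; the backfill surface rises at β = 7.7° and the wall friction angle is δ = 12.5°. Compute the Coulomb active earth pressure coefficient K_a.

0.372

K_a = sin²(α+φ) / [sin²α · sin(α−δ) · (1 + √{sin(φ+δ)sin(φ−β) / (sin(α−δ)sin(α+β))})²].
With α = 78.1°, φ = 35.2°, δ = 12.5°, β = 7.7°: K_a = 0.3717.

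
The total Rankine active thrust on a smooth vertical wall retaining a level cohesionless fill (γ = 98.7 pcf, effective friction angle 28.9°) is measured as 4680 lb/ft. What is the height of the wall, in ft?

K_a = 0.3484. P_a = ½ K_a γ H² ⇒ H = √(2P_a/(K_a γ)).
H = √(2×4680/(0.3484×98.7)) = 16.50 ft.

16.5 ft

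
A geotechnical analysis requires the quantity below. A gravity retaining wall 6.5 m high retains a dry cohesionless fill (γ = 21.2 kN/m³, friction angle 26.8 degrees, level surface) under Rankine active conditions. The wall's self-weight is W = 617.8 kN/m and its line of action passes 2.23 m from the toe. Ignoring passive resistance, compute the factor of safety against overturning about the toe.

3.75

K_a = tan²(45° − 26.8°/2) = 0.3785.
P_a = ½K_aγH² = 0.5×0.3785×21.2×6.5² = 169.5 kN/m, acting at H/3 = 2.167 m above the base.
Overturning moment M_o = P_a × H/3 = 169.5 × 2.167 = 367.3.
Resisting moment M_r = W × 2.23 = 617.8 × 2.23 = 1378.
FS_overturning = M_r/M_o = 1378/367.3 = 3.751.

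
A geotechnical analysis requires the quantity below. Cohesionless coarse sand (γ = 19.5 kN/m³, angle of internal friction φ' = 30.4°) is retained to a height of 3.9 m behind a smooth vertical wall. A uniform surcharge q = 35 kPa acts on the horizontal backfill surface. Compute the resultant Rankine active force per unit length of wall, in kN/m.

93.4 kN/m

K_a = tan²(45° − φ/2) = 0.3280.
Soil triangle: ½ K_a γ H² = 0.5×0.3280×19.5×3.9² = 48.64 kN/m.
Surcharge rectangle: K_a q H = 0.3280×35×3.9 = 44.77 kN/m.
Total = 48.64 + 44.77 = 93.41 kN/m.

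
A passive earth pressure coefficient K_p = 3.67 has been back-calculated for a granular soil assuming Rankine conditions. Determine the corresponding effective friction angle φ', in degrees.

K_p = (1+sin φ)/(1−sin φ) ⇒ sin φ = (K_p − 1)/(K_p + 1) = 0.5717.
φ = arcsin(0.5717) = 34.87°.

34.9°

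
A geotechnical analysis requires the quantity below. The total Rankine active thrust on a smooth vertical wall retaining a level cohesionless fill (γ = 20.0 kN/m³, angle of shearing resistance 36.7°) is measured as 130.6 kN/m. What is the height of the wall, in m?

K_a = 0.2519. P_a = ½ K_a γ H² ⇒ H = √(2P_a/(K_a γ)).
H = √(2×130.6/(0.2519×20.0)) = 7.201 m.

7.20 m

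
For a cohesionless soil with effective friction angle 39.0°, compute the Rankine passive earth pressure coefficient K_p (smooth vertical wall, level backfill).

K_p = (1 + sin φ)/(1 − sin φ) = tan²(45° + 39.0°/2) = 4.395.

4.40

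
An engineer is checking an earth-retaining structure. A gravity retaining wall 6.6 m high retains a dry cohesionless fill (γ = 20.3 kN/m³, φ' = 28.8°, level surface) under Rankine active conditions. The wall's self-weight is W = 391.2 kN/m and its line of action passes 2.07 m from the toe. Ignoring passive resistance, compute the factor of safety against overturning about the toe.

2.38

K_a = tan²(45° − 28.8°/2) = 0.3498.
P_a = ½K_aγH² = 0.5×0.3498×20.3×6.6² = 154.6 kN/m, acting at H/3 = 2.200 m above the base.
Overturning moment M_o = P_a × H/3 = 154.6 × 2.200 = 340.2.
Resisting moment M_r = W × 2.07 = 391.2 × 2.07 = 809.8.
FS_overturning = M_r/M_o = 809.8/340.2 = 2.380.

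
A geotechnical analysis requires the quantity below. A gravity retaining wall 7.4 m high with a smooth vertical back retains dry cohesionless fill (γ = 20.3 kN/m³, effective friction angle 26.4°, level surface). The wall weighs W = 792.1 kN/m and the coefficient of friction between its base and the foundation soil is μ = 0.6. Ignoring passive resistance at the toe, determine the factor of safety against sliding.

2.22

K_a = tan²(45° − 26.4°/2) = 0.3844.
P_a = ½K_aγH² = 0.5×0.3844×20.3×7.4² = 213.7 kN/m, acting at H/3 = 2.467 m above the base.
FS_sliding = μW / P_a = 0.6×792.1 / 213.7 = 2.224.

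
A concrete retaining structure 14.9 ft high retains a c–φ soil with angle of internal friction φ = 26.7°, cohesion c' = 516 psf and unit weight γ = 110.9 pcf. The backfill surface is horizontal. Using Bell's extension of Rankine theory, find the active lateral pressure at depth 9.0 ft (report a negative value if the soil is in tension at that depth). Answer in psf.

-257 psf

K_a = (1 − sin φ)/(1 + sin φ) = 0.3800.
σ_a = K_a γ z − 2c√K_a = 0.3800×110.9×9.0 − 2×516×0.6164 = -256.9 psf.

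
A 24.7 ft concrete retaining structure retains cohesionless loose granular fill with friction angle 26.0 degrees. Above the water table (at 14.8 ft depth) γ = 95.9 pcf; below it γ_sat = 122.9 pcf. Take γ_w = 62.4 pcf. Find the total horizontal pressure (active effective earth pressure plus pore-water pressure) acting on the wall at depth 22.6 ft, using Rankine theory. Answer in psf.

1230 psf

K_a = (1 − sin φ)/(1 + sin φ) = 0.3905.
γ' = 122.9 − 62.4 = 60.50 pcf.
Effective vertical stress at 22.6 ft: σ'_v = 95.9×14.8 + 60.50×7.80 = 1891 psf.
σ'_h = K_a σ'_v = 0.3905 × 1891 = 738.4 psf; u = γ_w × 7.80 = 486.7 psf.
Total σ_h = 738.4 + 486.7 = 1225 psf.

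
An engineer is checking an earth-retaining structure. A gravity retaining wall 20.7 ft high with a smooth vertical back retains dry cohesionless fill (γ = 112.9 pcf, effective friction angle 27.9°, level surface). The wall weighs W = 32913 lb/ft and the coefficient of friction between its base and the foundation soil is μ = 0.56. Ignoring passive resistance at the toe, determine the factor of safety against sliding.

2.10

K_a = tan²(45° − 27.9°/2) = 0.3625.
P_a = ½K_aγH² = 0.5×0.3625×112.9×20.7² = 8767 lb/ft, acting at H/3 = 6.900 ft above the base.
FS_sliding = μW / P_a = 0.56×32913 / 8767 = 2.102.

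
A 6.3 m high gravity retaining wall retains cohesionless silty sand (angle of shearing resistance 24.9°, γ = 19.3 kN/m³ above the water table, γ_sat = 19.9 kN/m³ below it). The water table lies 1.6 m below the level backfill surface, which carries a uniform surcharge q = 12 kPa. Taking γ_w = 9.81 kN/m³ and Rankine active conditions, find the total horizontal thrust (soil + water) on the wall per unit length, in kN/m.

254 kN/m

K_a = tan²(45° − φ/2) = 0.4074.
γ' = 19.9 − 9.81 = 10.09 kN/m³. h₂ = H − d_w = 4.7 m.
σ'_h: at surface K_a·q = 4.889; at WT K_a(q+γd_w) = 17.47; at base K_a(q+γd_w+γ'h₂) = 36.79 kPa.
P₁ = ½(4.889+17.47)×1.6 = 17.89; P₂ = ½(17.47+36.79)×4.7 = 127.5; P_w = ½γ_w h₂² = 108.4.
Total = 17.89+127.5+108.4 = 253.8 kN/m.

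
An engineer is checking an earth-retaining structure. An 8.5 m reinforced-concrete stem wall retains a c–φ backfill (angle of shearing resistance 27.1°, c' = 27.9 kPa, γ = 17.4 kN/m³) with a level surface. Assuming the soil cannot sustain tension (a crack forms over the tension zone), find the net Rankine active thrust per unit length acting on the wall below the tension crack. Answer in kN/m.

34.5 kN/m

K_a = 0.3741; √K_a = 0.6116.
Tension-crack depth z_c = 2c/(γ√K_a) = 2×27.9/(17.4×0.6116) = 5.243 m.
σ_a at base = K_a γ H − 2c√K_a = 0.3741×17.4×8.5 − 2×27.9×0.6116 = 21.20 kPa.
P_a = ½ × 21.20 × (H − z_c) = 0.5×21.20×3.257 = 34.51 kN/m.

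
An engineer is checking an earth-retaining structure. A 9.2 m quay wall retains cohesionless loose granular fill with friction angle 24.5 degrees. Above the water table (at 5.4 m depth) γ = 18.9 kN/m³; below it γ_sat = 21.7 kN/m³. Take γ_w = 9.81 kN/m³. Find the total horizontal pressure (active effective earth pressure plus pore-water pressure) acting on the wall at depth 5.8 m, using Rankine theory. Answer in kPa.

48.1 kPa

K_a = (1 − sin φ)/(1 + sin φ) = 0.4137.
γ' = 21.7 − 9.81 = 11.89 kN/m³.
Effective vertical stress at 5.8 m: σ'_v = 18.9×5.4 + 11.89×0.400 = 106.8 kPa.
σ'_h = K_a σ'_v = 0.4137 × 106.8 = 44.19 kPa; u = γ_w × 0.400 = 3.924 kPa.
Total σ_h = 44.19 + 3.924 = 48.12 kPa.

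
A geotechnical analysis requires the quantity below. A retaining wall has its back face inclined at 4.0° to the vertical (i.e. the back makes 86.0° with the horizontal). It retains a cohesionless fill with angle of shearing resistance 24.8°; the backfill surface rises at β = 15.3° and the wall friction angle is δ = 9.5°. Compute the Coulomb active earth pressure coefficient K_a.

K_a = sin²(α+φ) / [sin²α · sin(α−δ) · (1 + √{sin(φ+δ)sin(φ−β) / (sin(α−δ)sin(α+β))})²].
With α = 86.0°, φ = 24.8°, δ = 9.5°, β = 15.3°: K_a = 0.5244.

0.524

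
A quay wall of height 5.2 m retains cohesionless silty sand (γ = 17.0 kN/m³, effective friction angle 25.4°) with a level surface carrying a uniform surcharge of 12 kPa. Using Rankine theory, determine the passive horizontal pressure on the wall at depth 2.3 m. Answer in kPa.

K_p = (1 + sin φ)/(1 − sin φ) = 2.502.
σ_v = γz + q = 17.0 × 2.3 + 12 = 51.10 kPa.
σ_h = K_p σ_v = 2.502 × 51.10 = 127.9 kPa.

128 kPa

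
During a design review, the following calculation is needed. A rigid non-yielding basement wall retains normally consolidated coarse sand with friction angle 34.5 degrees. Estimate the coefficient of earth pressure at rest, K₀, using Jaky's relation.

K₀ = 1 − sin φ' = 1 − sin 34.5° = 0.4336.

0.434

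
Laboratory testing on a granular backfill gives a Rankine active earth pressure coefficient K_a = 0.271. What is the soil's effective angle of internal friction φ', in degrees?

35.0°

K_a = tan²(45° − φ/2) ⇒ 45° − φ/2 = arctan(√0.271) = 27.50°.
φ = 2(45° − 27.50°) = 35.00°.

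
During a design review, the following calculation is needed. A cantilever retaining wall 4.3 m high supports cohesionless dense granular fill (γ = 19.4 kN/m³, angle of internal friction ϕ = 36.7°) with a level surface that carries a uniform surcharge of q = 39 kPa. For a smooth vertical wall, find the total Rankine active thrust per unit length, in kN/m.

87.4 kN/m

K_a = tan²(45° − φ/2) = 0.2519.
Soil triangle: ½ K_a γ H² = 0.5×0.2519×19.4×4.3² = 45.17 kN/m.
Surcharge rectangle: K_a q H = 0.2519×39×4.3 = 42.24 kN/m.
Total = 45.17 + 42.24 = 87.41 kN/m.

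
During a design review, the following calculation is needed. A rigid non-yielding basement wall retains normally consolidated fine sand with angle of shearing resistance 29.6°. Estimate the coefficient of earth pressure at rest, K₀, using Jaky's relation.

K₀ = 1 − sin φ' = 1 − sin 29.6° = 0.5061.

0.506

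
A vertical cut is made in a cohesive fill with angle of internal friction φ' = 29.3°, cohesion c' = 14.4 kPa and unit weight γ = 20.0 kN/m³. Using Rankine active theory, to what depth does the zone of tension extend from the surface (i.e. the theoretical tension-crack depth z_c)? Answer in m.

K_a = tan²(45° − 29.3°/2) = 0.3428; √K_a = 0.5855.
The active pressure is zero where K_a γ z = 2c√K_a, so z_c = 2c/(γ√K_a) = 2×14.4/(20.0×0.5855) = 2.459 m.

2.46 m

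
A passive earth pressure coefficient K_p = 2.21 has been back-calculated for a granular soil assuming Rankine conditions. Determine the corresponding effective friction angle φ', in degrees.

22.1°

K_p = (1+sin φ)/(1−sin φ) ⇒ sin φ = (K_p − 1)/(K_p + 1) = 0.3769.
φ = arcsin(0.3769) = 22.14°.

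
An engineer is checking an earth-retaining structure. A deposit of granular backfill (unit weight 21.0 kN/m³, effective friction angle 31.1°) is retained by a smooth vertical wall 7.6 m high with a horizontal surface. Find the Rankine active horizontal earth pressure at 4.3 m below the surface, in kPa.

28.8 kPa

K_a = (1 − sin φ)/(1 + sin φ) = 0.3188.
σ_h = K_a γ z = 0.3188 × 21.0 × 4.3 = 28.79 kPa.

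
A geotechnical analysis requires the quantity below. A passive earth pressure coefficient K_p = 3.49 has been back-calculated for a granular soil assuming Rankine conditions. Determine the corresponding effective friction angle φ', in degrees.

K_p = (1+sin φ)/(1−sin φ) ⇒ sin φ = (K_p − 1)/(K_p + 1) = 0.5546.
φ = arcsin(0.5546) = 33.68°.

33.7°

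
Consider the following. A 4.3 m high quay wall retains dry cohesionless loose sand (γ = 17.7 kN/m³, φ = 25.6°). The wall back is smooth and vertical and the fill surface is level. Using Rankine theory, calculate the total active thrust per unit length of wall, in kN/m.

64.9 kN/m

K_a = tan²(45° − φ/2) = 0.3966.
P_a = ½ K_a γ H² = 0.5 × 0.3966 × 17.7 × 4.3² = 64.89 kN/m.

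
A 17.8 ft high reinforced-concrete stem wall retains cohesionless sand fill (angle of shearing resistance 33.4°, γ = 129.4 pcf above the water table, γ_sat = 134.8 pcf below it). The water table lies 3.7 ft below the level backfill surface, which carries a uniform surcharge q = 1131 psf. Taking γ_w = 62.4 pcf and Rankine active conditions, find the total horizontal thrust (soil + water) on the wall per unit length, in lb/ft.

K_a = tan²(45° − φ/2) = 0.2899.
γ' = 134.8 − 62.4 = 72.40 pcf. h₂ = H − d_w = 14.1 ft.
σ'_h: at surface K_a·q = 327.9; at WT K_a(q+γd_w) = 466.7; at base K_a(q+γd_w+γ'h₂) = 762.7 psf.
P₁ = ½(327.9+466.7)×3.7 = 1470; P₂ = ½(466.7+762.7)×14.1 = 8667; P_w = ½γ_w h₂² = 6203.
Total = 1470+8667+6203 = 16340 lb/ft.

16300 lb/ft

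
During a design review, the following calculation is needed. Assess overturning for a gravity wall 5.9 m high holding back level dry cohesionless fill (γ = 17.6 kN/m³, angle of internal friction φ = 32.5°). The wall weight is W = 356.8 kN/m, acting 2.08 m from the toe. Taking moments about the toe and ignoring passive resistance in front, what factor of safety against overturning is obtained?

K_a = tan²(45° − 32.5°/2) = 0.3010.
P_a = ½K_aγH² = 0.5×0.3010×17.6×5.9² = 92.20 kN/m, acting at H/3 = 1.967 m above the base.
Overturning moment M_o = P_a × H/3 = 92.20 × 1.967 = 181.3.
Resisting moment M_r = W × 2.08 = 356.8 × 2.08 = 742.1.
FS_overturning = M_r/M_o = 742.1/181.3 = 4.093.

4.09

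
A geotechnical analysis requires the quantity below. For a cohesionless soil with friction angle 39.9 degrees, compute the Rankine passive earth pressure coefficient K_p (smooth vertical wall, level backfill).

4.58

K_p = (1 + sin φ)/(1 − sin φ) = tan²(45° + 39.9°/2) = 4.578.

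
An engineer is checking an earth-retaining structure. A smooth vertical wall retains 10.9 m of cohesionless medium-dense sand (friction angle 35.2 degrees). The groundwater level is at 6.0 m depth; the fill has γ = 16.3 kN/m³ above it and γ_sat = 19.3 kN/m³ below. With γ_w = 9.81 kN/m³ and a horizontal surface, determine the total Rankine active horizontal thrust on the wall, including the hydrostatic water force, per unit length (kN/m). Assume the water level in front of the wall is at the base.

356 kN/m

K_a = tan²(45° − φ/2) = 0.2687.
γ' = 19.3 − 9.81 = 9.490 kN/m³. Depth below WT = 4.9 m.
σ'_h at WT = K_a γ d_w = 26.28 kPa; at base = 26.28 + K_a γ' × 4.9 = 38.77 kPa.
P₁ (0–6.0 m) = ½×26.28×6.0 = 78.83. P₂ (6.0–10.9 m) = ½(26.28+38.77)×4.9 = 159.4.
P_w = ½ γ_w h₂² = 0.5×9.81×4.9² = 117.8. Total = 78.83+159.4+117.8 = 356.0 kN/m.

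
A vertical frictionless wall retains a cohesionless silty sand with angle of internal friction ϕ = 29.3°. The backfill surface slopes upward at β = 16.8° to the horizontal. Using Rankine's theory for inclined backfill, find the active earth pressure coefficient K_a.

0.398

K_a = cos β · (cos β − √(cos²β − cos²φ)) / (cos β + √(cos²β − cos²φ)).
cos β = 0.9573, cos φ = 0.8721, √(cos²β − cos²φ) = 0.3949.
K_a = 0.9573 × (0.9573 − 0.3949)/(0.9573 + 0.3949) = 0.3982.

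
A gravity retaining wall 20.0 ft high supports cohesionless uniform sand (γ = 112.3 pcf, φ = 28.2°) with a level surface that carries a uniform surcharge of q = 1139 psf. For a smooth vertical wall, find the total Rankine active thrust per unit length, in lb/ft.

K_a = tan²(45° − φ/2) = 0.3582.
Soil triangle: ½ K_a γ H² = 0.5×0.3582×112.3×20.0² = 8045 lb/ft.
Surcharge rectangle: K_a q H = 0.3582×1139×20.0 = 8160 lb/ft.
Total = 8045 + 8160 = 16200 lb/ft.

16200 lb/ft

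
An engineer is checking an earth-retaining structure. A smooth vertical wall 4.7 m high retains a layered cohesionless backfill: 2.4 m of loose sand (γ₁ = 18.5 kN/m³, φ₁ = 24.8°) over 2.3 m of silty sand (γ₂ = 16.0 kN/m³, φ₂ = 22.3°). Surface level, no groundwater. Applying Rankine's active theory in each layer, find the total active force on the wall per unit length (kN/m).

86.8 kN/m

K_a1 = tan²(45°−24.8°/2) = 0.4090; K_a2 = tan²(45°−22.3°/2) = 0.4498.
Layer 1: σ at base = K_a1 γ₁ h₁ = 18.16 kPa; P₁ = ½×18.16×2.4 = 21.79.
Layer 2: σ_v at top = γ₁h₁ = 44.40; σ_h top = K_a2×44.40 = 19.97; σ_h base = K_a2×(44.40+16.0×2.3) = 36.53.
P₂ = ½(19.97+36.53)×2.3 = 64.98. Total P_a = 21.79+64.98 = 86.77 kN/m.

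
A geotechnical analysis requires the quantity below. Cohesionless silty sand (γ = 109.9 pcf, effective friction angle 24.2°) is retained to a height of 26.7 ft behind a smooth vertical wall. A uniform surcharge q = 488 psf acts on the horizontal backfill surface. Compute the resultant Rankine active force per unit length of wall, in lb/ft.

K_a = tan²(45° − φ/2) = 0.4185.
Soil triangle: ½ K_a γ H² = 0.5×0.4185×109.9×26.7² = 16390 lb/ft.
Surcharge rectangle: K_a q H = 0.4185×488×26.7 = 5453 lb/ft.
Total = 16390 + 5453 = 21850 lb/ft.

21800 lb/ft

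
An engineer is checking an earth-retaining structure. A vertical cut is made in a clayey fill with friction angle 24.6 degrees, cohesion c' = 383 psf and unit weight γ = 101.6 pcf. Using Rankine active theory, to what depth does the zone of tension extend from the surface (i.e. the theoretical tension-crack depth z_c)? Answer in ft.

K_a = tan²(45° − 24.6°/2) = 0.4121; √K_a = 0.6420.
The active pressure is zero where K_a γ z = 2c√K_a, so z_c = 2c/(γ√K_a) = 2×383/(101.6×0.6420) = 11.74 ft.

11.7 ft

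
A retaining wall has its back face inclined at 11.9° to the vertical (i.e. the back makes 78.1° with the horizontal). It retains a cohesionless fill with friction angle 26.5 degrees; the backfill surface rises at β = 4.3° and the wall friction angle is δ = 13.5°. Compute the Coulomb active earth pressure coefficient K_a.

0.468

K_a = sin²(α+φ) / [sin²α · sin(α−δ) · (1 + √{sin(φ+δ)sin(φ−β) / (sin(α−δ)sin(α+β))})²].
With α = 78.1°, φ = 26.5°, δ = 13.5°, β = 4.3°: K_a = 0.4681.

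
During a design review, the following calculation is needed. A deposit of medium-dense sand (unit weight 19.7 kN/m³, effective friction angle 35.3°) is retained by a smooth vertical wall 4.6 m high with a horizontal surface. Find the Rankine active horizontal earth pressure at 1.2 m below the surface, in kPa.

K_a = (1 − sin φ)/(1 + sin φ) = 0.2675.
σ_h = K_a γ z = 0.2675 × 19.7 × 1.2 = 6.325 kPa.

6.32 kPa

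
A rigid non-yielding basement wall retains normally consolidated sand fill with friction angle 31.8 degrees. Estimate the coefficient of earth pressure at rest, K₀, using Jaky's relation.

K₀ = 1 − sin φ' = 1 − sin 31.8° = 0.4730.

0.473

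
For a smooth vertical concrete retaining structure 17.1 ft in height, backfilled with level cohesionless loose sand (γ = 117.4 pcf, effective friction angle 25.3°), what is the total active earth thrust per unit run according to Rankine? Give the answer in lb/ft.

K_a = tan²(45° − φ/2) = 0.4012.
P_a = ½ K_a γ H² = 0.5 × 0.4012 × 117.4 × 17.1² = 6886 lb/ft.

6890 lb/ft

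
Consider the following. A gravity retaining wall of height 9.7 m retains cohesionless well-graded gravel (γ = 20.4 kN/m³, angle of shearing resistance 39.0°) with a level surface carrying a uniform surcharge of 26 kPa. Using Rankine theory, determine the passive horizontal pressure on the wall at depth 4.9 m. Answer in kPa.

K_p = (1 + sin φ)/(1 − sin φ) = 4.395.
σ_v = γz + q = 20.4 × 4.9 + 26 = 126.0 kPa.
σ_h = K_p σ_v = 4.395 × 126.0 = 553.7 kPa.

554 kPa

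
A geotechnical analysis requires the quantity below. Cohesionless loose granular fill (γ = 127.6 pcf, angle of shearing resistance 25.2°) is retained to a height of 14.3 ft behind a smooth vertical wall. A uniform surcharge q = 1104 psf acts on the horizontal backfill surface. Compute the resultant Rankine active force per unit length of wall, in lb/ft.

11600 lb/ft

K_a = tan²(45° − φ/2) = 0.4027.
Soil triangle: ½ K_a γ H² = 0.5×0.4027×127.6×14.3² = 5254 lb/ft.
Surcharge rectangle: K_a q H = 0.4027×1104×14.3 = 6358 lb/ft.
Total = 5254 + 6358 = 11610 lb/ft.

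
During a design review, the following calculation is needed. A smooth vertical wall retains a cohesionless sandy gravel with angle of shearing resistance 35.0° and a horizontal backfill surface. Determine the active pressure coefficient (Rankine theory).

K_a = (1 − sin φ)/(1 + sin φ) = (1 − sin 35.0°)/(1 + sin 35.0°) = 0.2710.

0.271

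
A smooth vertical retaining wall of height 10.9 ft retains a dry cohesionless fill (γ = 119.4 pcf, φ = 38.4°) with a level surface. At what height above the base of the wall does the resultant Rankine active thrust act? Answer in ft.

3.63 ft

K_a = 0.2337.
The pressure distribution is triangular, so the resultant acts at H/3 above the base = 10.9/3 = 3.633 ft.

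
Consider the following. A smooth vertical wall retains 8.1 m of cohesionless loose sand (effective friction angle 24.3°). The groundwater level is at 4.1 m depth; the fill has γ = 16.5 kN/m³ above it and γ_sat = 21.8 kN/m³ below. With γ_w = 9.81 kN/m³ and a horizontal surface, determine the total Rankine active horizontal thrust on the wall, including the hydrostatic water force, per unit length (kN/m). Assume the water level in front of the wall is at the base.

K_a = tan²(45° − φ/2) = 0.4169.
γ' = 21.8 − 9.81 = 11.99 kN/m³. Depth below WT = 4.0 m.
σ'_h at WT = K_a γ d_w = 28.20 kPa; at base = 28.20 + K_a γ' × 4.0 = 48.20 kPa.
P₁ (0–4.1 m) = ½×28.20×4.1 = 57.82. P₂ (4.1–8.1 m) = ½(28.20+48.20)×4.0 = 152.8.
P_w = ½ γ_w h₂² = 0.5×9.81×4.0² = 78.48. Total = 57.82+152.8+78.48 = 289.1 kN/m.

289 kN/m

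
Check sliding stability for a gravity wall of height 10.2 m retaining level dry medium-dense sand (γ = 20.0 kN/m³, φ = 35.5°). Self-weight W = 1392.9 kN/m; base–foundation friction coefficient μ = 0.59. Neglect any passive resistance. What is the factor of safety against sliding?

2.98

K_a = tan²(45° − 35.5°/2) = 0.2653.
P_a = ½K_aγH² = 0.5×0.2653×20.0×10.2² = 276.0 kN/m, acting at H/3 = 3.400 m above the base.
FS_sliding = μW / P_a = 0.59×1392.9 / 276.0 = 2.978.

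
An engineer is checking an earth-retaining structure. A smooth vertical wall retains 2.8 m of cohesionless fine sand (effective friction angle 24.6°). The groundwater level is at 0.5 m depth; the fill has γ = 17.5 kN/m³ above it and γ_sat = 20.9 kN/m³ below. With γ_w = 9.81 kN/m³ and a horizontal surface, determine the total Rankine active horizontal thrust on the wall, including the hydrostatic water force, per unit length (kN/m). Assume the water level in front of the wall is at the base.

47.2 kN/m

K_a = tan²(45° − φ/2) = 0.4121.
γ' = 20.9 − 9.81 = 11.09 kN/m³. Depth below WT = 2.3 m.
σ'_h at WT = K_a γ d_w = 3.606 kPa; at base = 3.606 + K_a γ' × 2.3 = 14.12 kPa.
P₁ (0–0.5 m) = ½×3.606×0.5 = 0.9016. P₂ (0.5–2.8 m) = ½(3.606+14.12)×2.3 = 20.38.
P_w = ½ γ_w h₂² = 0.5×9.81×2.3² = 25.95. Total = 0.9016+20.38+25.95 = 47.23 kN/m.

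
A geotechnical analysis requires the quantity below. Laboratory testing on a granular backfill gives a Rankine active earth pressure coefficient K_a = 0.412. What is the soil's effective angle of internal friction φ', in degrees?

K_a = tan²(45° − φ/2) ⇒ 45° − φ/2 = arctan(√0.412) = 32.70°.
φ = 2(45° − 32.70°) = 24.61°.

24.6°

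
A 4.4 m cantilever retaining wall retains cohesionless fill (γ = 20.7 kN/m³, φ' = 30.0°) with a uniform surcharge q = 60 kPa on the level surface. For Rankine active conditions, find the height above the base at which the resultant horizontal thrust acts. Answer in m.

K_a = 0.3333.
Triangular part P₁ = ½K_aγH² = 66.79 at H/3 = 1.467 m; rectangular part P₂ = K_a q H = 88.00 at H/2 = 2.200 m.
ȳ = (P₁·1.467 + P₂·2.200)/(P₁+P₂) = 1.884 m.

1.88 m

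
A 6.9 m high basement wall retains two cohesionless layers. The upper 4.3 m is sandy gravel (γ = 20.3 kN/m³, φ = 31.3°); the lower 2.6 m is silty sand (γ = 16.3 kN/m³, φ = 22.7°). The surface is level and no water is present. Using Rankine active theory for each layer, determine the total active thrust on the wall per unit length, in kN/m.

K_a1 = tan²(45°−31.3°/2) = 0.3162; K_a2 = tan²(45°−22.7°/2) = 0.4431.
Layer 1: σ at base = K_a1 γ₁ h₁ = 27.60 kPa; P₁ = ½×27.60×4.3 = 59.34.
Layer 2: σ_v at top = γ₁h₁ = 87.29; σ_h top = K_a2×87.29 = 38.68; σ_h base = K_a2×(87.29+16.3×2.6) = 57.46.
P₂ = ½(38.68+57.46)×2.6 = 125.0. Total P_a = 59.34+125.0 = 184.3 kN/m.

184 kN/m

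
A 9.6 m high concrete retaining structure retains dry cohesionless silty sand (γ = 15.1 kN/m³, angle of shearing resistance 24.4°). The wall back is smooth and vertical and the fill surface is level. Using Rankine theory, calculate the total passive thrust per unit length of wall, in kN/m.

1680 kN/m

K_p = tan²(45° + φ/2) = 2.408.
P_p = ½ K_p γ H² = 0.5 × 2.408 × 15.1 × 9.6² = 1675 kN/m.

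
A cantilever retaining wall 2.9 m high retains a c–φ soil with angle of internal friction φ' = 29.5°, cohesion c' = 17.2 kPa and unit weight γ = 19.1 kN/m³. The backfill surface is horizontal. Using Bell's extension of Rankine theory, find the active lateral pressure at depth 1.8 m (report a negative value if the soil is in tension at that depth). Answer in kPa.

-8.37 kPa

K_a = (1 − sin φ)/(1 + sin φ) = 0.3401.
σ_a = K_a γ z − 2c√K_a = 0.3401×19.1×1.8 − 2×17.2×0.5832 = -8.369 kPa.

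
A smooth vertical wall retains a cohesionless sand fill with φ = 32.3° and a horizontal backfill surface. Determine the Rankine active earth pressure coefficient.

K_a = tan²(45° − φ/2) = tan²(28.85°) = 0.3035.

0.303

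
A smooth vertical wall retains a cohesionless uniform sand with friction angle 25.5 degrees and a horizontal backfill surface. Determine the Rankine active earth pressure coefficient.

K_a = (1 − sin φ)/(1 + sin φ) = (1 − sin 25.5°)/(1 + sin 25.5°) = 0.3981.

0.398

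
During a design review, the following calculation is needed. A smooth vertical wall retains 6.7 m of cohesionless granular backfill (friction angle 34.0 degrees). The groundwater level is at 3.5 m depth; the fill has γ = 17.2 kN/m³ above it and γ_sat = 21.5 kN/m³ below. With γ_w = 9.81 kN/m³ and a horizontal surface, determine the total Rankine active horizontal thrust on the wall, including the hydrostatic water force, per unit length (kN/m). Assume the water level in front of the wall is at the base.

K_a = tan²(45° − φ/2) = 0.2827.
γ' = 21.5 − 9.81 = 11.69 kN/m³. Depth below WT = 3.2 m.
σ'_h at WT = K_a γ d_w = 17.02 kPa; at base = 17.02 + K_a γ' × 3.2 = 27.60 kPa.
P₁ (0–3.5 m) = ½×17.02×3.5 = 29.78. P₂ (3.5–6.7 m) = ½(17.02+27.60)×3.2 = 71.38.
P_w = ½ γ_w h₂² = 0.5×9.81×3.2² = 50.23. Total = 29.78+71.38+50.23 = 151.4 kN/m.

151 kN/m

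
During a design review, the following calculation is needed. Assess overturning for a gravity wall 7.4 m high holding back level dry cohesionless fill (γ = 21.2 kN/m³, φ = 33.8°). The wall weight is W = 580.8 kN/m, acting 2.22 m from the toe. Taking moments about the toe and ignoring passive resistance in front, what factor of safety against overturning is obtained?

3.16

K_a = tan²(45° − 33.8°/2) = 0.2851.
P_a = ½K_aγH² = 0.5×0.2851×21.2×7.4² = 165.5 kN/m, acting at H/3 = 2.467 m above the base.
Overturning moment M_o = P_a × H/3 = 165.5 × 2.467 = 408.2.
Resisting moment M_r = W × 2.22 = 580.8 × 2.22 = 1289.
FS_overturning = M_r/M_o = 1289/408.2 = 3.159.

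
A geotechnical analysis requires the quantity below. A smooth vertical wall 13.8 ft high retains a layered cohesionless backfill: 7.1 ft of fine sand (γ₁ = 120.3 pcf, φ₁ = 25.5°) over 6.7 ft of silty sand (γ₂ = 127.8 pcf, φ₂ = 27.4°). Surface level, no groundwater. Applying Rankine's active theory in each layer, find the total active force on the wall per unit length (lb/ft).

K_a1 = tan²(45°−25.5°/2) = 0.3981; K_a2 = tan²(45°−27.4°/2) = 0.3697.
Layer 1: σ at base = K_a1 γ₁ h₁ = 340.0 psf; P₁ = ½×340.0×7.1 = 1207.
Layer 2: σ_v at top = γ₁h₁ = 854.1; σ_h top = K_a2×854.1 = 315.8; σ_h base = K_a2×(854.1+127.8×6.7) = 632.3.
P₂ = ½(315.8+632.3)×6.7 = 3176. Total P_a = 1207+3176 = 4383 lb/ft.

4380 lb/ft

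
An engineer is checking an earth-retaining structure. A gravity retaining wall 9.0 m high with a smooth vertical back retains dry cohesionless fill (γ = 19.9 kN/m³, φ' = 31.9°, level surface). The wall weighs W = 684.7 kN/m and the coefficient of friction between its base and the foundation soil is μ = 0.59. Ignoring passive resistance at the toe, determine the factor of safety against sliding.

K_a = tan²(45° − 31.9°/2) = 0.3085.
P_a = ½K_aγH² = 0.5×0.3085×19.9×9.0² = 248.7 kN/m, acting at H/3 = 3.000 m above the base.
FS_sliding = μW / P_a = 0.59×684.7 / 248.7 = 1.625.

1.62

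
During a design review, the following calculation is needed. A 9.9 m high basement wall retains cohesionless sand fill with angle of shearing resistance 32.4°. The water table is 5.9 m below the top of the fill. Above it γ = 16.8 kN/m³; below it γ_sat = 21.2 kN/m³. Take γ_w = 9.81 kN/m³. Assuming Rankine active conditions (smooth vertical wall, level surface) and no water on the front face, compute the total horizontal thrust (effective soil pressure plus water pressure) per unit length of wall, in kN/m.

K_a = tan²(45° − φ/2) = 0.3022.
γ' = 21.2 − 9.81 = 11.39 kN/m³. Depth below WT = 4.0 m.
σ'_h at WT = K_a γ d_w = 29.96 kPa; at base = 29.96 + K_a γ' × 4.0 = 43.73 kPa.
P₁ (0–5.9 m) = ½×29.96×5.9 = 88.37. P₂ (5.9–9.9 m) = ½(29.96+43.73)×4.0 = 147.4.
P_w = ½ γ_w h₂² = 0.5×9.81×4.0² = 78.48. Total = 88.37+147.4+78.48 = 314.2 kN/m.

314 kN/m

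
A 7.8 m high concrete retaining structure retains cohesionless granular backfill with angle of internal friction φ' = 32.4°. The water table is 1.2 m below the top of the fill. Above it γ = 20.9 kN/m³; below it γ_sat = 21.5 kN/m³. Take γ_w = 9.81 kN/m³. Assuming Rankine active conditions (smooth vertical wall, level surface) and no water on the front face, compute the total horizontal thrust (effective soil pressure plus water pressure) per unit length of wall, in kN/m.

345 kN/m

K_a = tan²(45° − φ/2) = 0.3022.
γ' = 21.5 − 9.81 = 11.69 kN/m³. Depth below WT = 6.6 m.
σ'_h at WT = K_a γ d_w = 7.580 kPa; at base = 7.580 + K_a γ' × 6.6 = 30.90 kPa.
P₁ (0–1.2 m) = ½×7.580×1.2 = 4.548. P₂ (1.2–7.8 m) = ½(7.580+30.90)×6.6 = 127.0.
P_w = ½ γ_w h₂² = 0.5×9.81×6.6² = 213.7. Total = 4.548+127.0+213.7 = 345.2 kN/m.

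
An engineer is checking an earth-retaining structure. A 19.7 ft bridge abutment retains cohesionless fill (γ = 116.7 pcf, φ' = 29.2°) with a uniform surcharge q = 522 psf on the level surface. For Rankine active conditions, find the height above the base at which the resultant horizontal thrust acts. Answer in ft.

K_a = 0.3442.
Triangular part P₁ = ½K_aγH² = 7795 at H/3 = 6.567 ft; rectangular part P₂ = K_a q H = 3540 at H/2 = 9.850 ft.
ȳ = (P₁·6.567 + P₂·9.850)/(P₁+P₂) = 7.592 ft.

7.59 ft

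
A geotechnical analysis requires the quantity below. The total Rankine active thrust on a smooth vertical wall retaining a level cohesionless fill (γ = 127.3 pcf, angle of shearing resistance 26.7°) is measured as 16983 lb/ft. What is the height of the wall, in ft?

26.5 ft

K_a = 0.3800. P_a = ½ K_a γ H² ⇒ H = √(2P_a/(K_a γ)).
H = √(2×16983/(0.3800×127.3)) = 26.50 ft.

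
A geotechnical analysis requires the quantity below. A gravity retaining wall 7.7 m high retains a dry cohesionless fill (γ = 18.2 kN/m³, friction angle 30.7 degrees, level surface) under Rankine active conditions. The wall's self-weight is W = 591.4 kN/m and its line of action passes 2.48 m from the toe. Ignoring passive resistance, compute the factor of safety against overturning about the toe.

K_a = tan²(45° − 30.7°/2) = 0.3240.
P_a = ½K_aγH² = 0.5×0.3240×18.2×7.7² = 174.8 kN/m, acting at H/3 = 2.567 m above the base.
Overturning moment M_o = P_a × H/3 = 174.8 × 2.567 = 448.7.
Resisting moment M_r = W × 2.48 = 591.4 × 2.48 = 1467.
FS_overturning = M_r/M_o = 1467/448.7 = 3.269.

3.27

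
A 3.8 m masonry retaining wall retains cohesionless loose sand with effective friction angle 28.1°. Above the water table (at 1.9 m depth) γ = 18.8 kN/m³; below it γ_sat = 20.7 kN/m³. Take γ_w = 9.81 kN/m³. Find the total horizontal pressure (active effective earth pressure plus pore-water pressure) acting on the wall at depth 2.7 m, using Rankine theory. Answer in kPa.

23.8 kPa

K_a = (1 − sin φ)/(1 + sin φ) = 0.3596.
γ' = 20.7 − 9.81 = 10.89 kN/m³.
Effective vertical stress at 2.7 m: σ'_v = 18.8×1.9 + 10.89×0.800 = 44.43 kPa.
σ'_h = K_a σ'_v = 0.3596 × 44.43 = 15.98 kPa; u = γ_w × 0.800 = 7.848 kPa.
Total σ_h = 15.98 + 7.848 = 23.83 kPa.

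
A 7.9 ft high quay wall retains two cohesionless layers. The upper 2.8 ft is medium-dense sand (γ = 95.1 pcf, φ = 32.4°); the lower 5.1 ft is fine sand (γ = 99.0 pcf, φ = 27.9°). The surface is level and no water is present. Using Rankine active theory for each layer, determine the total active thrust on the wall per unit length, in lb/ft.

1070 lb/ft

K_a1 = tan²(45°−32.4°/2) = 0.3022; K_a2 = tan²(45°−27.9°/2) = 0.3625.
Layer 1: σ at base = K_a1 γ₁ h₁ = 80.48 psf; P₁ = ½×80.48×2.8 = 112.7.
Layer 2: σ_v at top = γ₁h₁ = 266.3; σ_h top = K_a2×266.3 = 96.52; σ_h base = K_a2×(266.3+99.0×5.1) = 279.5.
P₂ = ½(96.52+279.5)×5.1 = 958.9. Total P_a = 112.7+958.9 = 1072 lb/ft.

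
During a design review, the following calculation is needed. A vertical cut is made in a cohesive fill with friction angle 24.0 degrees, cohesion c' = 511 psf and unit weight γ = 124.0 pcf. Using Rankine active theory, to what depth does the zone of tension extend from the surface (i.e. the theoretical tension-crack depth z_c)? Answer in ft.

K_a = tan²(45° − 24.0°/2) = 0.4217; √K_a = 0.6494.
The active pressure is zero where K_a γ z = 2c√K_a, so z_c = 2c/(γ√K_a) = 2×511/(124.0×0.6494) = 12.69 ft.

12.7 ft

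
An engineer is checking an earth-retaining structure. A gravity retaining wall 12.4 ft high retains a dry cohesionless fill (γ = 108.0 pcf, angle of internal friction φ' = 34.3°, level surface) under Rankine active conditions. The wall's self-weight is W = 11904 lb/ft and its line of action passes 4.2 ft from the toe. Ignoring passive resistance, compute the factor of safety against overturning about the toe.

5.22

K_a = tan²(45° − 34.3°/2) = 0.2792.
P_a = ½K_aγH² = 0.5×0.2792×108.0×12.4² = 2318 lb/ft, acting at H/3 = 4.133 ft above the base.
Overturning moment M_o = P_a × H/3 = 2318 × 4.133 = 9581.
Resisting moment M_r = W × 4.2 = 11904 × 4.2 = 50000.
FS_overturning = M_r/M_o = 50000/9581 = 5.219.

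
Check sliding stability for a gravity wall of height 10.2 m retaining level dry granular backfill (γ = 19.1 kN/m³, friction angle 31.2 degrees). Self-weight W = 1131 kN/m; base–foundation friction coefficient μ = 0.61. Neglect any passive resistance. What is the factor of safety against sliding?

2.19

K_a = tan²(45° − 31.2°/2) = 0.3175.
P_a = ½K_aγH² = 0.5×0.3175×19.1×10.2² = 315.5 kN/m, acting at H/3 = 3.400 m above the base.
FS_sliding = μW / P_a = 0.61×1131 / 315.5 = 2.187.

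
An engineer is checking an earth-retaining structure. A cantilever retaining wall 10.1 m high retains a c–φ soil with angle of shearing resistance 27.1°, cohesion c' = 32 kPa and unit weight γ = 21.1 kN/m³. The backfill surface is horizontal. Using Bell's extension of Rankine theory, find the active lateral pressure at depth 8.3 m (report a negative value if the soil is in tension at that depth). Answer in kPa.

K_a = (1 − sin φ)/(1 + sin φ) = 0.3741.
σ_a = K_a γ z − 2c√K_a = 0.3741×21.1×8.3 − 2×32×0.6116 = 26.37 kPa.

26.4 kPa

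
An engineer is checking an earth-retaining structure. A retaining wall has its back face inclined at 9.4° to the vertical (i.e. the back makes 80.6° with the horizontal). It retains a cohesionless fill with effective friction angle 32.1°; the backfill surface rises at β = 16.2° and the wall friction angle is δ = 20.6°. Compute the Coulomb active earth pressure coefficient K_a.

0.447

K_a = sin²(α+φ) / [sin²α · sin(α−δ) · (1 + √{sin(φ+δ)sin(φ−β) / (sin(α−δ)sin(α+β))})²].
With α = 80.6°, φ = 32.1°, δ = 20.6°, β = 16.2°: K_a = 0.4467.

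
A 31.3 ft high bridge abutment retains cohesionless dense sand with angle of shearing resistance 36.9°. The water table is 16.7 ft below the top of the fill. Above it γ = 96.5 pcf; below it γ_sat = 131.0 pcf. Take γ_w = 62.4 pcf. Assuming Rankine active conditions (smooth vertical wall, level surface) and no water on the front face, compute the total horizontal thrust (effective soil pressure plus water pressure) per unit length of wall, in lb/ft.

K_a = tan²(45° − φ/2) = 0.2497.
γ' = 131.0 − 62.4 = 68.60 pcf. Depth below WT = 14.6 ft.
σ'_h at WT = K_a γ d_w = 402.4 psf; at base = 402.4 + K_a γ' × 14.6 = 652.4 psf.
P₁ (0–16.7 ft) = ½×402.4×16.7 = 3360. P₂ (16.7–31.3 ft) = ½(402.4+652.4)×14.6 = 7700.
P_w = ½ γ_w h₂² = 0.5×62.4×14.6² = 6651. Total = 3360+7700+6651 = 17710 lb/ft.

17700 lb/ft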